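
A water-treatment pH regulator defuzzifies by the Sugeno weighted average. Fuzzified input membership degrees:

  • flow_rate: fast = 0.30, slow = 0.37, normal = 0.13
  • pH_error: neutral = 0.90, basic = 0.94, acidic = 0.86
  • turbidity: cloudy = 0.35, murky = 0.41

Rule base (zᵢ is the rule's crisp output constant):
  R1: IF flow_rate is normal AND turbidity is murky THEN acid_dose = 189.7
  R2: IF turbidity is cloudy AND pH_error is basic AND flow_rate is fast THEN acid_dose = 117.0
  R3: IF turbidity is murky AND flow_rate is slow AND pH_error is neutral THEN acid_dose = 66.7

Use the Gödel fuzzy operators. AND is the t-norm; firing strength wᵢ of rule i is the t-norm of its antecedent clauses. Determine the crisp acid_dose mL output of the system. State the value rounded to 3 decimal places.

R1 (z=189.7): normal=0.13, murky=0.41; AND[min(a, b)] → w = 0.13
R2 (z=117.0): cloudy=0.35, basic=0.94, fast=0.30; AND[min(a, b)] → w = 0.30
R3 (z=66.7): murky=0.41, slow=0.37, neutral=0.90; AND[min(a, b)] → w = 0.37
Weighted average = (0.13·189.7 + 0.30·117.0 + 0.37·66.7) / (0.13 + 0.30 + 0.37)
  = 84.4400 / 0.8000 = 105.550

105.550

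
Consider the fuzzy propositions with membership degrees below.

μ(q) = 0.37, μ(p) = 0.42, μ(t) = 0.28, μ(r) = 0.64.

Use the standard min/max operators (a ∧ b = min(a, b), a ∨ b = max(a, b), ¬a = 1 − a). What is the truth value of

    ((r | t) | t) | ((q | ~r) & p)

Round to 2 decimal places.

0.64

r | t = max(a, b) on (0.64, 0.28) = 0.64
(r | t) | t = max(a, b) on (0.64, 0.28) = 0.64
~r = 1 − 0.64 = 0.36
q | ~r = max(a, b) on (0.37, 0.36) = 0.37
(q | ~r) & p = min(a, b) on (0.37, 0.42) = 0.37
((r | t) | t) | ((q | ~r) & p) = max(a, b) on (0.64, 0.37) = 0.64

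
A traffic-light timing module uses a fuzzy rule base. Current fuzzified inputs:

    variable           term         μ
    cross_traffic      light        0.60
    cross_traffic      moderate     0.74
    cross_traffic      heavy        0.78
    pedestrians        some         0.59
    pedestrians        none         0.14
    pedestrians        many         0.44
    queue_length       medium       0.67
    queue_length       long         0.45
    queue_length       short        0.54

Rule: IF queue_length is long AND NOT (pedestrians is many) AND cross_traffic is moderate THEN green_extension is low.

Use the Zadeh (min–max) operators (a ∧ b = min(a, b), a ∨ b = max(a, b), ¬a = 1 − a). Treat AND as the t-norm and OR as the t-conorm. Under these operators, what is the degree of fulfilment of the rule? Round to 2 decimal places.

firing strength: long=0.45, ¬many=1−0.44=0.56, moderate=0.74; AND[min(a, b)] → w = 0.45

0.45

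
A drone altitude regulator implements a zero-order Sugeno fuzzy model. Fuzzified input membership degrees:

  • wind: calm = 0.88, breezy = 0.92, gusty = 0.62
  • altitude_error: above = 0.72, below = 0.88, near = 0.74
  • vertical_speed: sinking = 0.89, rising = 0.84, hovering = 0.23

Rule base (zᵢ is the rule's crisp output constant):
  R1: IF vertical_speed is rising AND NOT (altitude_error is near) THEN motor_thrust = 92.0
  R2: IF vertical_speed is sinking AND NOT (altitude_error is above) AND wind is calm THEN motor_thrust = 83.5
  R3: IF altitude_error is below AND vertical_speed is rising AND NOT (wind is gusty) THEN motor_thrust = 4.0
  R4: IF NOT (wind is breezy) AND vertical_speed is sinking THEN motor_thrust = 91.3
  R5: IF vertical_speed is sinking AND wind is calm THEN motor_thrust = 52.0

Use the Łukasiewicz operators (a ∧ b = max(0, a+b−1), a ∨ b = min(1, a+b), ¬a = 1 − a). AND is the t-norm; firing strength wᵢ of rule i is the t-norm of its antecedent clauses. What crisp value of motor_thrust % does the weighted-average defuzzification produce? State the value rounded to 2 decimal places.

R1 (z=92.0): rising=0.84, ¬near=1−0.74=0.26; AND[max(0, a+b−1)] → w = 0.10
R2 (z=83.5): sinking=0.89, ¬above=1−0.72=0.28, calm=0.88; AND[max(0, a+b−1)] → w = 0.05
R3 (z=4.0): below=0.88, rising=0.84, ¬gusty=1−0.62=0.38; AND[max(0, a+b−1)] → w = 0.10
R4 (z=91.3): ¬breezy=1−0.92=0.08, sinking=0.89; AND[max(0, a+b−1)] → w = 0.00
R5 (z=52.0): sinking=0.89, calm=0.88; AND[max(0, a+b−1)] → w = 0.77
Weighted average = (0.10·92.0 + 0.05·83.5 + 0.10·4.0 + 0.00·91.3 + 0.77·52.0) / (0.10 + 0.05 + 0.10 + 0.00 + 0.77)
  = 53.8150 / 1.0200 = 52.76

52.76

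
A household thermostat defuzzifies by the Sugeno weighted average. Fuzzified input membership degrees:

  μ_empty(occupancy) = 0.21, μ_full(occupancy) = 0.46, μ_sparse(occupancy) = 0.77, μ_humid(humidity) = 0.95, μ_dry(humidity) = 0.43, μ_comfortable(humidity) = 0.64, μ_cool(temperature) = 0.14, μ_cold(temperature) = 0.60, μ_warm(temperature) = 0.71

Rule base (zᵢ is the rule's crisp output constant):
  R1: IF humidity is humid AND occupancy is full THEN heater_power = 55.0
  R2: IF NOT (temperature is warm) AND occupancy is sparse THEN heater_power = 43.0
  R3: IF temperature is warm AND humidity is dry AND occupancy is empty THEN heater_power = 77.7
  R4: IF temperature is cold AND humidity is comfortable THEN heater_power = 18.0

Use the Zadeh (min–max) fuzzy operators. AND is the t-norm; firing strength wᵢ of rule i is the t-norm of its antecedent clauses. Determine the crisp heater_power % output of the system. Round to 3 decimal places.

41.594

R1 (z=55.0): humid=0.95, full=0.46; AND[min(a, b)] → w = 0.46
R2 (z=43.0): ¬warm=1−0.71=0.29, sparse=0.77; AND[min(a, b)] → w = 0.29
R3 (z=77.7): warm=0.71, dry=0.43, empty=0.21; AND[min(a, b)] → w = 0.21
R4 (z=18.0): cold=0.60, comfortable=0.64; AND[min(a, b)] → w = 0.60
Weighted average = (0.46·55.0 + 0.29·43.0 + 0.21·77.7 + 0.60·18.0) / (0.46 + 0.29 + 0.21 + 0.60)
  = 64.8870 / 1.5600 = 41.594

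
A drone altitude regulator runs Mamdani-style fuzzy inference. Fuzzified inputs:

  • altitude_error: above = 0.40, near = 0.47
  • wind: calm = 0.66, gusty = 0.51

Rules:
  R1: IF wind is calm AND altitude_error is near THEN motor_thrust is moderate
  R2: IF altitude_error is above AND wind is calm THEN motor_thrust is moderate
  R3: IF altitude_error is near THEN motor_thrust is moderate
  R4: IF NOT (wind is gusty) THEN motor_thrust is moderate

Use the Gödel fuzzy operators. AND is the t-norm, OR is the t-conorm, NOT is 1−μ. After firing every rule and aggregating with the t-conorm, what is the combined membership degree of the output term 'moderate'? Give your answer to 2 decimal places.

R1: calm=0.66, near=0.47; AND[min(a, b)] → w = 0.47
R2: above=0.40, calm=0.66; AND[min(a, b)] → w = 0.40
R3: near=0.47 → w = 0.47
R4: ¬gusty=1−0.51=0.49 → w = 0.49
Rules with consequent 'moderate': {R1, R2, R3, R4} → strengths 0.47, 0.40, 0.47, 0.49
Aggregate via t-conorm [max(a, b)]: 0.49

0.49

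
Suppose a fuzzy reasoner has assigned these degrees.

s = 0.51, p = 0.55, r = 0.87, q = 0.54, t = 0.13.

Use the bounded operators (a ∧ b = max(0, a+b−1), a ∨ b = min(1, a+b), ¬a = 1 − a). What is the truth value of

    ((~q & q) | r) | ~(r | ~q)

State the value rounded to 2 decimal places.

~q = 1 − 0.54 = 0.46
~q & q = max(0, a+b−1) on (0.46, 0.54) = 0.00
(~q & q) | r = min(1, a+b) on (0.00, 0.87) = 0.87
~q = 1 − 0.54 = 0.46
r | ~q = min(1, a+b) on (0.87, 0.46) = 1.00
~(r | ~q) = 1 − 1.00 = 0.00
((~q & q) | r) | ~(r | ~q) = min(1, a+b) on (0.87, 0.00) = 0.87

0.87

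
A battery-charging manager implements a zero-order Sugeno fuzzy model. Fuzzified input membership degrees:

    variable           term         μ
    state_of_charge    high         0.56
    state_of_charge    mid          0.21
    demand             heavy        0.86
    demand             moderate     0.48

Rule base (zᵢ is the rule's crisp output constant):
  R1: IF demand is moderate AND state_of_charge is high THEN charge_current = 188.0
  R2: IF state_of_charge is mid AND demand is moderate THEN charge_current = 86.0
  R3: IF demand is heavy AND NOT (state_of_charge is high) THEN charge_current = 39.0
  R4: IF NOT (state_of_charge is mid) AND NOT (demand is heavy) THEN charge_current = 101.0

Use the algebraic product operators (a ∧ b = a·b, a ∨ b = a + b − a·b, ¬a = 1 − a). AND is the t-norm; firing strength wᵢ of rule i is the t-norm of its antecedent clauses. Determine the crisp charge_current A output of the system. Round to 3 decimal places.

R1 (z=188.0): moderate=0.48, high=0.56; AND[a·b] → w = 0.2688
R2 (z=86.0): mid=0.21, moderate=0.48; AND[a·b] → w = 0.1008
R3 (z=39.0): heavy=0.86, ¬high=1−0.56=0.44; AND[a·b] → w = 0.3784
R4 (z=101.0): ¬mid=1−0.21=0.79, ¬heavy=1−0.86=0.14; AND[a·b] → w = 0.1106
Weighted average = (0.2688·188.0 + 0.1008·86.0 + 0.3784·39.0 + 0.1106·101.0) / (0.2688 + 0.1008 + 0.3784 + 0.1106)
  = 85.1314 / 0.8586 = 99.151

99.151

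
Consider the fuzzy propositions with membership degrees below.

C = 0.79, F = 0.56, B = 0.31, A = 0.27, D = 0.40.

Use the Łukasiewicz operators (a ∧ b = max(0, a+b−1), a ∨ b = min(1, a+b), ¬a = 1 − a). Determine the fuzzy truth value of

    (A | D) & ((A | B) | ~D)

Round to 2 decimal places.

A | D = min(1, a+b) on (0.27, 0.40) = 0.67
A | B = min(1, a+b) on (0.27, 0.31) = 0.58
~D = 1 − 0.40 = 0.60
(A | B) | ~D = min(1, a+b) on (0.58, 0.60) = 1.00
(A | D) & ((A | B) | ~D) = max(0, a+b−1) on (0.67, 1.00) = 0.67

0.67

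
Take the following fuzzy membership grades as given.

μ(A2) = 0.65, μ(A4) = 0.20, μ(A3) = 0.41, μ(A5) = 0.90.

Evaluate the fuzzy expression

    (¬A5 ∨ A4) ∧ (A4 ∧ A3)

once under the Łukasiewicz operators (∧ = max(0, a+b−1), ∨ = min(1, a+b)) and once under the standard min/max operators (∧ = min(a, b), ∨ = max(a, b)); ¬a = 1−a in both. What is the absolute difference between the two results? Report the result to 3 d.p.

Under Łukasiewicz:
  ¬A5 = 1 − 0.90 = 0.10
  ¬A5 ∨ A4 = min(1, a+b) on (0.10, 0.20) = 0.30
  A4 ∧ A3 = max(0, a+b−1) on (0.20, 0.41) = 0.00
  (¬A5 ∨ A4) ∧ (A4 ∧ A3) = max(0, a+b−1) on (0.30, 0.00) = 0.00
  → value = 0.0000
Under standard min/max:
  ¬A5 = 1 − 0.90 = 0.10
  ¬A5 ∨ A4 = max(a, b) on (0.10, 0.20) = 0.20
  A4 ∧ A3 = min(a, b) on (0.20, 0.41) = 0.20
  (¬A5 ∨ A4) ∧ (A4 ∧ A3) = min(a, b) on (0.20, 0.20) = 0.20
  → value = 0.2000
|0.0000 − 0.2000| = 0.200

0.200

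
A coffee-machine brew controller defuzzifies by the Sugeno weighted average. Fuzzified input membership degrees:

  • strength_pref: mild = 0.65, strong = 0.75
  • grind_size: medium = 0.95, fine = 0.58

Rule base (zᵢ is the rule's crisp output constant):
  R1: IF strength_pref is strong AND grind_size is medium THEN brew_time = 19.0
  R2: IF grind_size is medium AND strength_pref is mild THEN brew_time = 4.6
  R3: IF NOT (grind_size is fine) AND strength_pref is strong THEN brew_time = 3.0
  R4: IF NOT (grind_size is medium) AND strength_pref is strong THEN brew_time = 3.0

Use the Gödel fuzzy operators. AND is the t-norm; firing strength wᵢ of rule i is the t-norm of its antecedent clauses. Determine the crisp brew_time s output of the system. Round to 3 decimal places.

R1 (z=19.0): strong=0.75, medium=0.95; AND[min(a, b)] → w = 0.75
R2 (z=4.6): medium=0.95, mild=0.65; AND[min(a, b)] → w = 0.65
R3 (z=3.0): ¬fine=1−0.58=0.42, strong=0.75; AND[min(a, b)] → w = 0.42
R4 (z=3.0): ¬medium=1−0.95=0.05, strong=0.75; AND[min(a, b)] → w = 0.05
Weighted average = (0.75·19.0 + 0.65·4.6 + 0.42·3.0 + 0.05·3.0) / (0.75 + 0.65 + 0.42 + 0.05)
  = 18.6500 / 1.8700 = 9.973

9.973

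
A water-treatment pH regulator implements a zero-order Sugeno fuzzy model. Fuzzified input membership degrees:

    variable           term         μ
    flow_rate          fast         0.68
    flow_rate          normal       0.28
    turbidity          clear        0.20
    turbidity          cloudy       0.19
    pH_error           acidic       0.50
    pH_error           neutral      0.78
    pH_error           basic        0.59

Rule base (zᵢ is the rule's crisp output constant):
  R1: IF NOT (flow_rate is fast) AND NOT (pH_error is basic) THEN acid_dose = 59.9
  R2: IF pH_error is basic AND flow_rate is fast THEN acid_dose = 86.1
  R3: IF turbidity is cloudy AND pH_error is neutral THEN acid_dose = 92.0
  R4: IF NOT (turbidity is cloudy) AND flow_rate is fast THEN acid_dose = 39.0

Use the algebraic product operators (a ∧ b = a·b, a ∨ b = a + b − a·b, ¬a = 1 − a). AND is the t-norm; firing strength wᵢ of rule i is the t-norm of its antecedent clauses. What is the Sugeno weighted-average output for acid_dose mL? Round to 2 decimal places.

62.95

R1 (z=59.9): ¬fast=1−0.68=0.32, ¬basic=1−0.59=0.41; AND[a·b] → w = 0.1312
R2 (z=86.1): basic=0.59, fast=0.68; AND[a·b] → w = 0.4012
R3 (z=92.0): cloudy=0.19, neutral=0.78; AND[a·b] → w = 0.1482
R4 (z=39.0): ¬cloudy=1−0.19=0.81, fast=0.68; AND[a·b] → w = 0.5508
Weighted average = (0.1312·59.9 + 0.4012·86.1 + 0.1482·92.0 + 0.5508·39.0) / (0.1312 + 0.4012 + 0.1482 + 0.5508)
  = 77.5178 / 1.2314 = 62.95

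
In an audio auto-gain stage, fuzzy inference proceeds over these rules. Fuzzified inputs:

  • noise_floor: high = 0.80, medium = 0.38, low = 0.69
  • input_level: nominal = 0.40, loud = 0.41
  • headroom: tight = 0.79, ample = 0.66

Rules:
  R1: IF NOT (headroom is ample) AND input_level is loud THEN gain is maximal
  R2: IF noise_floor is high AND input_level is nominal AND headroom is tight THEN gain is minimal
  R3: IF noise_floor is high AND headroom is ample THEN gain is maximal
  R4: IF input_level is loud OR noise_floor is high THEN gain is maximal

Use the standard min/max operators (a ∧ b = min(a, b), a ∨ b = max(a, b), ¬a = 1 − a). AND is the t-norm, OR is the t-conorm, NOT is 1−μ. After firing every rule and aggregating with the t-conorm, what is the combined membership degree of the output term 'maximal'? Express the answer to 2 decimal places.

R1: ¬ample=1−0.66=0.34, loud=0.41; AND[min(a, b)] → w = 0.34
R2: high=0.80, nominal=0.40, tight=0.79; AND[min(a, b)] → w = 0.40
R3: high=0.80, ample=0.66; AND[min(a, b)] → w = 0.66
R4: loud=0.41, high=0.80; OR[max(a, b)] → w = 0.80
Rules with consequent 'maximal': {R1, R3, R4} → strengths 0.34, 0.66, 0.80
Aggregate via t-conorm [max(a, b)]: 0.80

0.80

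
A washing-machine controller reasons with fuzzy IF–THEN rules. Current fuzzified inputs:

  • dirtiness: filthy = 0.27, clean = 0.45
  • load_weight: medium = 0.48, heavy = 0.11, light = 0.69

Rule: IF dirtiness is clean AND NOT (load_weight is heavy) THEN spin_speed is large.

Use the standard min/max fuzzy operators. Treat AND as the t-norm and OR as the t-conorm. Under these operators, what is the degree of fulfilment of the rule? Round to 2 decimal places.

firing strength: clean=0.45, ¬heavy=1−0.11=0.89; AND[min(a, b)] → w = 0.45

0.45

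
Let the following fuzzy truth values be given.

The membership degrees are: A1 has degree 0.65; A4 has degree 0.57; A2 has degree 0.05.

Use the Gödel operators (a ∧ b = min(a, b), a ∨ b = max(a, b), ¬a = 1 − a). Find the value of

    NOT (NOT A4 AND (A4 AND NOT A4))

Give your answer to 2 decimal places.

0.57

NOT A4 = 1 − 0.57 = 0.43
NOT A4 = 1 − 0.57 = 0.43
A4 AND NOT A4 = min(a, b) on (0.57, 0.43) = 0.43
NOT A4 AND (A4 AND NOT A4) = min(a, b) on (0.43, 0.43) = 0.43
NOT (NOT A4 AND (A4 AND NOT A4)) = 1 − 0.43 = 0.57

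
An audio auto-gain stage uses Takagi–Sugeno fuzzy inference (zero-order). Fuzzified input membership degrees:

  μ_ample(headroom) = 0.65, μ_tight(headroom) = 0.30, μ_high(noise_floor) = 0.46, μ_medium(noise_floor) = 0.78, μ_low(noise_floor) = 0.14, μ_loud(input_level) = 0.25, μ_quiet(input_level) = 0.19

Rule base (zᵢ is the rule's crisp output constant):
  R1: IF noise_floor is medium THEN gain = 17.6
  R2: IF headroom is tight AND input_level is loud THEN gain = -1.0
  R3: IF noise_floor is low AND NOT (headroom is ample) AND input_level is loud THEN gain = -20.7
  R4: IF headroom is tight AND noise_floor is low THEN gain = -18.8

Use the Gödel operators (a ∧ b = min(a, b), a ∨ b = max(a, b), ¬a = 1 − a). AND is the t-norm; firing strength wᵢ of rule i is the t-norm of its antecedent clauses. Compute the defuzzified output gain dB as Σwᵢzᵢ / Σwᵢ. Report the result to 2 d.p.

6.07

R1 (z=17.6): medium=0.78 → w = 0.78
R2 (z=-1.0): tight=0.30, loud=0.25; AND[min(a, b)] → w = 0.25
R3 (z=-20.7): low=0.14, ¬ample=1−0.65=0.35, loud=0.25; AND[min(a, b)] → w = 0.14
R4 (z=-18.8): tight=0.30, low=0.14; AND[min(a, b)] → w = 0.14
Weighted average = (0.78·17.6 + 0.25·-1.0 + 0.14·-20.7 + 0.14·-18.8) / (0.78 + 0.25 + 0.14 + 0.14)
  = 7.9480 / 1.3100 = 6.07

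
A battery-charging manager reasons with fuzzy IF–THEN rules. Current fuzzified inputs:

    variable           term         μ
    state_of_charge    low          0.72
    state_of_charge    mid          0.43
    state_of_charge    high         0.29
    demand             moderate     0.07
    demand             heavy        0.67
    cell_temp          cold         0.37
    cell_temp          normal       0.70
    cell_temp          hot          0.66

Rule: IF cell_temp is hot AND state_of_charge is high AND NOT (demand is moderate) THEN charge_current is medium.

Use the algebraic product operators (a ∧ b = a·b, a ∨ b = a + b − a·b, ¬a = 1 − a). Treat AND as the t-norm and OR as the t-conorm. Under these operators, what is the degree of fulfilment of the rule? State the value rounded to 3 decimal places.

firing strength: hot=0.66, high=0.29, ¬moderate=1−0.07=0.93; AND[a·b] → w = 0.1780

0.178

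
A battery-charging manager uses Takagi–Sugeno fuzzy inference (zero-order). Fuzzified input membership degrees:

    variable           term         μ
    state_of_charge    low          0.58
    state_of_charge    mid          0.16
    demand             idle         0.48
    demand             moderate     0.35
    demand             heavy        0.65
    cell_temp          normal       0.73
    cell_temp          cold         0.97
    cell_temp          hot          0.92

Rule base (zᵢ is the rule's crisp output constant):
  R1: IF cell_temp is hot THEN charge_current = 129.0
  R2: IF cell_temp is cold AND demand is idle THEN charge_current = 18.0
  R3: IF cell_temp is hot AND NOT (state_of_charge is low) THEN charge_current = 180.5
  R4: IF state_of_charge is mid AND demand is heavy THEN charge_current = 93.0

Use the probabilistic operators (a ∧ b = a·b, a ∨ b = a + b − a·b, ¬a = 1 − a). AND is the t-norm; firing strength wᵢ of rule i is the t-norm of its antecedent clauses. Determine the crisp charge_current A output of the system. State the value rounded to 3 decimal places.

R1 (z=129.0): hot=0.92 → w = 0.9200
R2 (z=18.0): cold=0.97, idle=0.48; AND[a·b] → w = 0.4656
R3 (z=180.5): hot=0.92, ¬low=1−0.58=0.42; AND[a·b] → w = 0.3864
R4 (z=93.0): mid=0.16, heavy=0.65; AND[a·b] → w = 0.1040
Weighted average = (0.9200·129.0 + 0.4656·18.0 + 0.3864·180.5 + 0.1040·93.0) / (0.9200 + 0.4656 + 0.3864 + 0.1040)
  = 206.4780 / 1.8760 = 110.063

110.063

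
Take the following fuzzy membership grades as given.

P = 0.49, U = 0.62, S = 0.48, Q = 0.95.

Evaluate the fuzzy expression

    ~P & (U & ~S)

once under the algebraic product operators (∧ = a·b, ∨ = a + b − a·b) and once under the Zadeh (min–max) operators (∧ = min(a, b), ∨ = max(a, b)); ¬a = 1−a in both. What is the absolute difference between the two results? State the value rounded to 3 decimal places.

Under algebraic product:
  ~P = 1 − 0.4900 = 0.5100
  ~S = 1 − 0.4800 = 0.5200
  U & ~S = a·b on (0.6200, 0.5200) = 0.3224
  ~P & (U & ~S) = a·b on (0.5100, 0.3224) = 0.1644
  → value = 0.1644
Under Zadeh (min–max):
  ~P = 1 − 0.49 = 0.51
  ~S = 1 − 0.48 = 0.52
  U & ~S = min(a, b) on (0.62, 0.52) = 0.52
  ~P & (U & ~S) = min(a, b) on (0.51, 0.52) = 0.51
  → value = 0.5100
|0.1644 − 0.5100| = 0.346

0.346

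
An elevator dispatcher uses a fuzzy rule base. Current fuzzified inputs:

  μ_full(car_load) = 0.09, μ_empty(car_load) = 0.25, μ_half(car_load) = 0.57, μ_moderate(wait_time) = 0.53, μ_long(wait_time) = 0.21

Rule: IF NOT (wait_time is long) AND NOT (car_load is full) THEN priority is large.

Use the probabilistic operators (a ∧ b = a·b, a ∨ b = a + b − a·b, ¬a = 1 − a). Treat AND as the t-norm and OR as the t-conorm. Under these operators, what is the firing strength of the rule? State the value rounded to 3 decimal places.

firing strength: ¬long=1−0.21=0.79, ¬full=1−0.09=0.91; AND[a·b] → w = 0.7189

0.719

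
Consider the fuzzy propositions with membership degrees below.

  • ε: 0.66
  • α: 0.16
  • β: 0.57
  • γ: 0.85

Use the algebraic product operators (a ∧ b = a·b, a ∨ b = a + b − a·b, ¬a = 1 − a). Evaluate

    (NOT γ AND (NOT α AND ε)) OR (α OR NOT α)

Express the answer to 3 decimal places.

0.877

NOT γ = 1 − 0.8500 = 0.1500
NOT α = 1 − 0.1600 = 0.8400
NOT α AND ε = a·b on (0.8400, 0.6600) = 0.5544
NOT γ AND (NOT α AND ε) = a·b on (0.1500, 0.5544) = 0.0832
NOT α = 1 − 0.1600 = 0.8400
α OR NOT α = a + b − a·b on (0.1600, 0.8400) = 0.8656
(NOT γ AND (NOT α AND ε)) OR (α OR NOT α) = a + b − a·b on (0.0832, 0.8656) = 0.8768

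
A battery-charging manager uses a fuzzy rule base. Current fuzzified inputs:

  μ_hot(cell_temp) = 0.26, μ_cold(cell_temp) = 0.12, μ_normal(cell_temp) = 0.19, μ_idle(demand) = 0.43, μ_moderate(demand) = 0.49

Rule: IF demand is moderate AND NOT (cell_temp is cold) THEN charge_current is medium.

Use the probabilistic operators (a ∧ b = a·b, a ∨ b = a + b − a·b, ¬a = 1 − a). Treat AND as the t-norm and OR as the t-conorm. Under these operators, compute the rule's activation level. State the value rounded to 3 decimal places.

0.431

firing strength: moderate=0.49, ¬cold=1−0.12=0.88; AND[a·b] → w = 0.4312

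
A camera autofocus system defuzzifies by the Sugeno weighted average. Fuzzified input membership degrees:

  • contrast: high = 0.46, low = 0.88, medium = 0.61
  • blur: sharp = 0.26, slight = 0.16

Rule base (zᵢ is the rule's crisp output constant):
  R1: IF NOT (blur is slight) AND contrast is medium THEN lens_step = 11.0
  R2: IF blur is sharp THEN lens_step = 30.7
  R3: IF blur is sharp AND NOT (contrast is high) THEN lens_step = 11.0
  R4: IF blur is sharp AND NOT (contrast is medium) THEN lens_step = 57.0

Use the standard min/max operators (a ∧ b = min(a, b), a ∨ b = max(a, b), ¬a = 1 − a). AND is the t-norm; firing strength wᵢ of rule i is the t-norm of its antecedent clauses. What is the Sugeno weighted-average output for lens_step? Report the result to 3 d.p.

R1 (z=11.0): ¬slight=1−0.16=0.84, medium=0.61; AND[min(a, b)] → w = 0.61
R2 (z=30.7): sharp=0.26 → w = 0.26
R3 (z=11.0): sharp=0.26, ¬high=1−0.46=0.54; AND[min(a, b)] → w = 0.26
R4 (z=57.0): sharp=0.26, ¬medium=1−0.61=0.39; AND[min(a, b)] → w = 0.26
Weighted average = (0.61·11.0 + 0.26·30.7 + 0.26·11.0 + 0.26·57.0) / (0.61 + 0.26 + 0.26 + 0.26)
  = 32.3720 / 1.3900 = 23.289

23.289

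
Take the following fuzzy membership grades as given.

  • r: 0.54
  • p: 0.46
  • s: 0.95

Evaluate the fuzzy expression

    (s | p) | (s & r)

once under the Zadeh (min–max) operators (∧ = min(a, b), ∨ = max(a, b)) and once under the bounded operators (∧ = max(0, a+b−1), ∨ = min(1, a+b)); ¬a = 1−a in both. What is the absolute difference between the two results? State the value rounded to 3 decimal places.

Under Zadeh (min–max):
  s | p = max(a, b) on (0.95, 0.46) = 0.95
  s & r = min(a, b) on (0.95, 0.54) = 0.54
  (s | p) | (s & r) = max(a, b) on (0.95, 0.54) = 0.95
  → value = 0.9500
Under bounded:
  s | p = min(1, a+b) on (0.95, 0.46) = 1.00
  s & r = max(0, a+b−1) on (0.95, 0.54) = 0.49
  (s | p) | (s & r) = min(1, a+b) on (1.00, 0.49) = 1.00
  → value = 1.0000
|0.9500 − 1.0000| = 0.050

0.050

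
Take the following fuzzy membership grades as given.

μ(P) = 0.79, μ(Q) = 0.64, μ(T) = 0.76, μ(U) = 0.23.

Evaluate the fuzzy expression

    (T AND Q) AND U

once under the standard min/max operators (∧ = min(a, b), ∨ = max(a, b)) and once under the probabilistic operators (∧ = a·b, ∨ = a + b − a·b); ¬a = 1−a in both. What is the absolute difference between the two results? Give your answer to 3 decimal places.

0.118

Under standard min/max:
  T AND Q = min(a, b) on (0.76, 0.64) = 0.64
  (T AND Q) AND U = min(a, b) on (0.64, 0.23) = 0.23
  → value = 0.2300
Under probabilistic:
  T AND Q = a·b on (0.7600, 0.6400) = 0.4864
  (T AND Q) AND U = a·b on (0.4864, 0.2300) = 0.1119
  → value = 0.1119
|0.2300 − 0.1119| = 0.118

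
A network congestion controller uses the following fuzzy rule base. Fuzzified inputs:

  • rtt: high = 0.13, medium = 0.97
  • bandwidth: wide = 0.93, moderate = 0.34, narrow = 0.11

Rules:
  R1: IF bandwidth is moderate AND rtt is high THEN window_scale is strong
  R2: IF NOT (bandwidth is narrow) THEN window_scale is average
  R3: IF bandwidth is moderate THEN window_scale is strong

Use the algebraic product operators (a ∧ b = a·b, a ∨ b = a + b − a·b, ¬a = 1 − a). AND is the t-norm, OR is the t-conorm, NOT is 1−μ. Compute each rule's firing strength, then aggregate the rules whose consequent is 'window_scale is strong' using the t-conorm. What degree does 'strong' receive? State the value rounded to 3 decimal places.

0.369

R1: moderate=0.34, high=0.13; AND[a·b] → w = 0.0442
R2: ¬narrow=1−0.11=0.89 → w = 0.8900
R3: moderate=0.34 → w = 0.3400
Rules with consequent 'strong': {R1, R3} → strengths 0.0442, 0.3400
Aggregate via t-conorm [a + b − a·b]: 0.3692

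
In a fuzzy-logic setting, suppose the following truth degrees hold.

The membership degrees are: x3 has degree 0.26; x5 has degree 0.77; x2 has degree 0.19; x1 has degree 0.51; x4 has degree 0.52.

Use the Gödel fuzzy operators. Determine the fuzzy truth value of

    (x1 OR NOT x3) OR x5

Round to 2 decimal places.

NOT x3 = 1 − 0.26 = 0.74
x1 OR NOT x3 = max(a, b) on (0.51, 0.74) = 0.74
(x1 OR NOT x3) OR x5 = max(a, b) on (0.74, 0.77) = 0.77

0.77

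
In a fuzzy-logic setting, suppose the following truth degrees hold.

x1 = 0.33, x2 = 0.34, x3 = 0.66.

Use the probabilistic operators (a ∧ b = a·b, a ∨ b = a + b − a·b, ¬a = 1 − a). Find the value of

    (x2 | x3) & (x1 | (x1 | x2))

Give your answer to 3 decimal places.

0.546

x2 | x3 = a + b − a·b on (0.3400, 0.6600) = 0.7756
x1 | x2 = a + b − a·b on (0.3300, 0.3400) = 0.5578
x1 | (x1 | x2) = a + b − a·b on (0.3300, 0.5578) = 0.7037
(x2 | x3) & (x1 | (x1 | x2)) = a·b on (0.7756, 0.7037) = 0.5458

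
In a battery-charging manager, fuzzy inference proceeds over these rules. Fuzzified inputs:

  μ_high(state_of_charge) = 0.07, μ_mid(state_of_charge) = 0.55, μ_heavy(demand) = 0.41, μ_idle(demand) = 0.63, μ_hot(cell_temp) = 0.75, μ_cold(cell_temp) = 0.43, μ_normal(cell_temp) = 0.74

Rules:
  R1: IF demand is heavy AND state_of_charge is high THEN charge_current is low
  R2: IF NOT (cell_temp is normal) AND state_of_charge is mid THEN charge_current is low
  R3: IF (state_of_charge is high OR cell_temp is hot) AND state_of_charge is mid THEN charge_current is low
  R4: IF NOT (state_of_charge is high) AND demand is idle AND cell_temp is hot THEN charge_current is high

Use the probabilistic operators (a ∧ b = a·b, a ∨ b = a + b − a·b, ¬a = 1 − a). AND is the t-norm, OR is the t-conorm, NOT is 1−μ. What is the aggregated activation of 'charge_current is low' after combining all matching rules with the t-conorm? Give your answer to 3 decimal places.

0.519

R1: heavy=0.41, high=0.07; AND[a·b] → w = 0.0287
R2: ¬normal=1−0.74=0.26, mid=0.55; AND[a·b] → w = 0.1430
R3: (high=0.07 OR hot=0.75) = 0.7675; AND[a·b] with mid=0.55 → w = 0.4221
R4: ¬high=1−0.07=0.93, idle=0.63, hot=0.75; AND[a·b] → w = 0.4394
Rules with consequent 'low': {R1, R2, R3} → strengths 0.0287, 0.1430, 0.4221
Aggregate via t-conorm [a + b − a·b]: 0.5190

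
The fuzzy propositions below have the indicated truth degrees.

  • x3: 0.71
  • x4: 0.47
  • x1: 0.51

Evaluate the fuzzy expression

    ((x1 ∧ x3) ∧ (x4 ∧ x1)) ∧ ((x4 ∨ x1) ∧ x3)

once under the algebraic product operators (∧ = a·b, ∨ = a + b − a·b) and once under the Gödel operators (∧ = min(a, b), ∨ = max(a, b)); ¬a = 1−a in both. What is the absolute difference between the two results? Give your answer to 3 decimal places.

Under algebraic product:
  x1 ∧ x3 = a·b on (0.5100, 0.7100) = 0.3621
  x4 ∧ x1 = a·b on (0.4700, 0.5100) = 0.2397
  (x1 ∧ x3) ∧ (x4 ∧ x1) = a·b on (0.3621, 0.2397) = 0.0868
  x4 ∨ x1 = a + b − a·b on (0.4700, 0.5100) = 0.7403
  (x4 ∨ x1) ∧ x3 = a·b on (0.7403, 0.7100) = 0.5256
  ((x1 ∧ x3) ∧ (x4 ∧ x1)) ∧ ((x4 ∨ x1) ∧ x3) = a·b on (0.0868, 0.5256) = 0.0456
  → value = 0.0456
Under Gödel:
  x1 ∧ x3 = min(a, b) on (0.51, 0.71) = 0.51
  x4 ∧ x1 = min(a, b) on (0.47, 0.51) = 0.47
  (x1 ∧ x3) ∧ (x4 ∧ x1) = min(a, b) on (0.51, 0.47) = 0.47
  x4 ∨ x1 = max(a, b) on (0.47, 0.51) = 0.51
  (x4 ∨ x1) ∧ x3 = min(a, b) on (0.51, 0.71) = 0.51
  ((x1 ∧ x3) ∧ (x4 ∧ x1)) ∧ ((x4 ∨ x1) ∧ x3) = min(a, b) on (0.47, 0.51) = 0.47
  → value = 0.4700
|0.0456 − 0.4700| = 0.424

0.424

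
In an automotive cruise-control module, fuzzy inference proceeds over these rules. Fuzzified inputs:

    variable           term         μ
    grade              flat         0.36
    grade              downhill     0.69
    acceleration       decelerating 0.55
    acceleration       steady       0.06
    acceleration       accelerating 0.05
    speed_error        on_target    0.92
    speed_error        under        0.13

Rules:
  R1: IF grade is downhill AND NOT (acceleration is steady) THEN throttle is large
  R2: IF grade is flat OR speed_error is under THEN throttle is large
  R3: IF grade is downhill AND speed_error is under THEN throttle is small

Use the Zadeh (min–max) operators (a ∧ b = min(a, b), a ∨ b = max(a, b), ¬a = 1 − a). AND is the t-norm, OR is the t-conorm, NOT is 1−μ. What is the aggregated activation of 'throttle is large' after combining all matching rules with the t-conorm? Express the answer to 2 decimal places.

0.69

R1: downhill=0.69, ¬steady=1−0.06=0.94; AND[min(a, b)] → w = 0.69
R2: flat=0.36, under=0.13; OR[max(a, b)] → w = 0.36
R3: downhill=0.69, under=0.13; AND[min(a, b)] → w = 0.13
Rules with consequent 'large': {R1, R2} → strengths 0.69, 0.36
Aggregate via t-conorm [max(a, b)]: 0.69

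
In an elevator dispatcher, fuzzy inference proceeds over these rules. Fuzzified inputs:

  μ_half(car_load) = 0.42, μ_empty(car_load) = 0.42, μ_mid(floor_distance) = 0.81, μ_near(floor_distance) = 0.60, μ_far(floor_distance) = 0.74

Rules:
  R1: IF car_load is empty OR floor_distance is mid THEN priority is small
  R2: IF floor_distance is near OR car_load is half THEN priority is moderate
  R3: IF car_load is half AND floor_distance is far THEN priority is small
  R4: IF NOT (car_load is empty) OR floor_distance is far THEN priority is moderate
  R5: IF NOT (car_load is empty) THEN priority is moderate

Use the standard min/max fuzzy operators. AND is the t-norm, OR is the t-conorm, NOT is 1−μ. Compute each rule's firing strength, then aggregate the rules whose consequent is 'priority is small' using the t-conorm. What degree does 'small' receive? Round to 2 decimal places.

R1: empty=0.42, mid=0.81; OR[max(a, b)] → w = 0.81
R2: near=0.60, half=0.42; OR[max(a, b)] → w = 0.60
R3: half=0.42, far=0.74; AND[min(a, b)] → w = 0.42
R4: ¬empty=1−0.42=0.58, far=0.74; OR[max(a, b)] → w = 0.74
R5: ¬empty=1−0.42=0.58 → w = 0.58
Rules with consequent 'small': {R1, R3} → strengths 0.81, 0.42
Aggregate via t-conorm [max(a, b)]: 0.81

0.81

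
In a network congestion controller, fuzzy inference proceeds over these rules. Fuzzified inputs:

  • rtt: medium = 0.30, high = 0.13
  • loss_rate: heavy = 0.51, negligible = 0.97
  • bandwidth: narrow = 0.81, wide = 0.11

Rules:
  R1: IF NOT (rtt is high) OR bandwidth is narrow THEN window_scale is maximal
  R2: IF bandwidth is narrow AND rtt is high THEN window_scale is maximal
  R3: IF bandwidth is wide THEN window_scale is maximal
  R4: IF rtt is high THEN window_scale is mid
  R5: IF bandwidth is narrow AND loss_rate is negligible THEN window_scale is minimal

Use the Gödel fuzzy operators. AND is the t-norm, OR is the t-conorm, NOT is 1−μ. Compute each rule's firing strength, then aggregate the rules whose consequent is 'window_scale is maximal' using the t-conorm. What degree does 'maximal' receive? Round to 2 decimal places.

0.87

R1: ¬high=1−0.13=0.87, narrow=0.81; OR[max(a, b)] → w = 0.87
R2: narrow=0.81, high=0.13; AND[min(a, b)] → w = 0.13
R3: wide=0.11 → w = 0.11
R4: high=0.13 → w = 0.13
R5: narrow=0.81, negligible=0.97; AND[min(a, b)] → w = 0.81
Rules with consequent 'maximal': {R1, R2, R3} → strengths 0.87, 0.13, 0.11
Aggregate via t-conorm [max(a, b)]: 0.87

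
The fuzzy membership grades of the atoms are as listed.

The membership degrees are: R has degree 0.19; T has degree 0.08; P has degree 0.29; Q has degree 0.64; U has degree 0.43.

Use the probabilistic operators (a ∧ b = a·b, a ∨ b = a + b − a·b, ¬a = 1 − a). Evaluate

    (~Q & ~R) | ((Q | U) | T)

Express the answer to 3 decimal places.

~Q = 1 − 0.6400 = 0.3600
~R = 1 − 0.1900 = 0.8100
~Q & ~R = a·b on (0.3600, 0.8100) = 0.2916
Q | U = a + b − a·b on (0.6400, 0.4300) = 0.7948
(Q | U) | T = a + b − a·b on (0.7948, 0.0800) = 0.8112
(~Q & ~R) | ((Q | U) | T) = a + b − a·b on (0.2916, 0.8112) = 0.8663

0.866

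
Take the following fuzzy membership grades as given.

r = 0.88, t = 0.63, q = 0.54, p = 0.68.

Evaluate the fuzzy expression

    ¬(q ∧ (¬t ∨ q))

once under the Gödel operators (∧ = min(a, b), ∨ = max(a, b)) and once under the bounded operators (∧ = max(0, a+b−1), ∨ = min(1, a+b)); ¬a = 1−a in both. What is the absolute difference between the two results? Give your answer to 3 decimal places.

0.090

Under Gödel:
  ¬t = 1 − 0.63 = 0.37
  ¬t ∨ q = max(a, b) on (0.37, 0.54) = 0.54
  q ∧ (¬t ∨ q) = min(a, b) on (0.54, 0.54) = 0.54
  ¬(q ∧ (¬t ∨ q)) = 1 − 0.54 = 0.46
  → value = 0.4600
Under bounded:
  ¬t = 1 − 0.63 = 0.37
  ¬t ∨ q = min(1, a+b) on (0.37, 0.54) = 0.91
  q ∧ (¬t ∨ q) = max(0, a+b−1) on (0.54, 0.91) = 0.45
  ¬(q ∧ (¬t ∨ q)) = 1 − 0.45 = 0.55
  → value = 0.5500
|0.4600 − 0.5500| = 0.090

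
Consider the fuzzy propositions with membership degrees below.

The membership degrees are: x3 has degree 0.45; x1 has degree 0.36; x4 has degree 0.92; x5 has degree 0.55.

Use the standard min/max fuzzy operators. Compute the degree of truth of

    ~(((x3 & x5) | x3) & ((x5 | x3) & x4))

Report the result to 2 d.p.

x3 & x5 = min(a, b) on (0.45, 0.55) = 0.45
(x3 & x5) | x3 = max(a, b) on (0.45, 0.45) = 0.45
x5 | x3 = max(a, b) on (0.55, 0.45) = 0.55
(x5 | x3) & x4 = min(a, b) on (0.55, 0.92) = 0.55
((x3 & x5) | x3) & ((x5 | x3) & x4) = min(a, b) on (0.45, 0.55) = 0.45
~(((x3 & x5) | x3) & ((x5 | x3) & x4)) = 1 − 0.45 = 0.55

0.55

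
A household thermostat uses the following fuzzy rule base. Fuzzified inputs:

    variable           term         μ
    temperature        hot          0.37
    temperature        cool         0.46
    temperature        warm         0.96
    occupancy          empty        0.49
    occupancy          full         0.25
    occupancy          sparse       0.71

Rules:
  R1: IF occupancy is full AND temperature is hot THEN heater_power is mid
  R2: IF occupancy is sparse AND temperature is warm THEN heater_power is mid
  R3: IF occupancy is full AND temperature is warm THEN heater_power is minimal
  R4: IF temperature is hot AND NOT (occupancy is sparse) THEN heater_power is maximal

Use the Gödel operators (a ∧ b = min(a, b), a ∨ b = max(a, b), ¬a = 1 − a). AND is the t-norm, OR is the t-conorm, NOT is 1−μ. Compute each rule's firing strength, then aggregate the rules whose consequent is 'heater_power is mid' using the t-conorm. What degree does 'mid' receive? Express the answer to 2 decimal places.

0.71

R1: full=0.25, hot=0.37; AND[min(a, b)] → w = 0.25
R2: sparse=0.71, warm=0.96; AND[min(a, b)] → w = 0.71
R3: full=0.25, warm=0.96; AND[min(a, b)] → w = 0.25
R4: hot=0.37, ¬sparse=1−0.71=0.29; AND[min(a, b)] → w = 0.29
Rules with consequent 'mid': {R1, R2} → strengths 0.25, 0.71
Aggregate via t-conorm [max(a, b)]: 0.71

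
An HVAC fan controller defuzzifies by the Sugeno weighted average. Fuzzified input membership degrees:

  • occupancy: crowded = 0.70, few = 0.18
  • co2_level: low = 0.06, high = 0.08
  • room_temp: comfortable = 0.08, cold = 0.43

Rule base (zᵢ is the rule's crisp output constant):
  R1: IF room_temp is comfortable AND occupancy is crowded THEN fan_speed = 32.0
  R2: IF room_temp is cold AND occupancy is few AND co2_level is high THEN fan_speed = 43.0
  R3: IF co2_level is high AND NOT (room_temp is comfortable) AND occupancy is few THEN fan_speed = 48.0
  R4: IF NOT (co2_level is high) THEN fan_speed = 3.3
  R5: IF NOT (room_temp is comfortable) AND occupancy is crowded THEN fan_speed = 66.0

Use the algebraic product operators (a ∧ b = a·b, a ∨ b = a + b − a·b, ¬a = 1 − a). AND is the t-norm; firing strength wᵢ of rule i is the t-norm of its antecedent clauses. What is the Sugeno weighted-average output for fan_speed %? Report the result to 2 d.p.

29.42

R1 (z=32.0): comfortable=0.08, crowded=0.70; AND[a·b] → w = 0.0560
R2 (z=43.0): cold=0.43, few=0.18, high=0.08; AND[a·b] → w = 0.0062
R3 (z=48.0): high=0.08, ¬comfortable=1−0.08=0.92, few=0.18; AND[a·b] → w = 0.0132
R4 (z=3.3): ¬high=1−0.08=0.92 → w = 0.9200
R5 (z=66.0): ¬comfortable=1−0.08=0.92, crowded=0.70; AND[a·b] → w = 0.6440
Weighted average = (0.0560·32.0 + 0.0062·43.0 + 0.0132·48.0 + 0.9200·3.3 + 0.6440·66.0) / (0.0560 + 0.0062 + 0.0132 + 0.9200 + 0.6440)
  = 48.2342 / 1.6394 = 29.42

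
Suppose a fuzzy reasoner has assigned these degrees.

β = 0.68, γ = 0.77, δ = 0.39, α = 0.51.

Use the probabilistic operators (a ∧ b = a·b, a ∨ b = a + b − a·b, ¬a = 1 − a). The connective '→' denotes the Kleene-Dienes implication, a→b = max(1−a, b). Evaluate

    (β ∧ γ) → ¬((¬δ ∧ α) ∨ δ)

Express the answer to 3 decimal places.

β ∧ γ = a·b on (0.6800, 0.7700) = 0.5236
¬δ = 1 − 0.3900 = 0.6100
¬δ ∧ α = a·b on (0.6100, 0.5100) = 0.3111
(¬δ ∧ α) ∨ δ = a + b − a·b on (0.3111, 0.3900) = 0.5798
¬((¬δ ∧ α) ∨ δ) = 1 − 0.5798 = 0.4202
(β ∧ γ) → ¬((¬δ ∧ α) ∨ δ)  [Kleene-Dienes: max(1−a, b)] with a=0.5236, b=0.4202 → 0.4764

0.476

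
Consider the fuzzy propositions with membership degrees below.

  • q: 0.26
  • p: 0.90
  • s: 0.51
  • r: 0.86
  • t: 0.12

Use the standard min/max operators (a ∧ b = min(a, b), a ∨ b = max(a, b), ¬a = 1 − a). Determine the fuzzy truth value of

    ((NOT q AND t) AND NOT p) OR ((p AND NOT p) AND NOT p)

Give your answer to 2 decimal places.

NOT q = 1 − 0.26 = 0.74
NOT q AND t = min(a, b) on (0.74, 0.12) = 0.12
NOT p = 1 − 0.90 = 0.10
(NOT q AND t) AND NOT p = min(a, b) on (0.12, 0.10) = 0.10
NOT p = 1 − 0.90 = 0.10
p AND NOT p = min(a, b) on (0.90, 0.10) = 0.10
NOT p = 1 − 0.90 = 0.10
(p AND NOT p) AND NOT p = min(a, b) on (0.10, 0.10) = 0.10
((NOT q AND t) AND NOT p) OR ((p AND NOT p) AND NOT p) = max(a, b) on (0.10, 0.10) = 0.10

0.10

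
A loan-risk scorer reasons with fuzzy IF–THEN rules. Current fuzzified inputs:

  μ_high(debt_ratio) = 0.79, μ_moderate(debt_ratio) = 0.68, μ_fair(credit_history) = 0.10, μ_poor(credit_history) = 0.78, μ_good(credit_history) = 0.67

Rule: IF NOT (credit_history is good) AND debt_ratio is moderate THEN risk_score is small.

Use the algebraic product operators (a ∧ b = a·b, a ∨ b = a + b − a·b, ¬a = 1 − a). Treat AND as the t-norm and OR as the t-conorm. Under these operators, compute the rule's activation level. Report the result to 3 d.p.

firing strength: ¬good=1−0.67=0.33, moderate=0.68; AND[a·b] → w = 0.2244

0.224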